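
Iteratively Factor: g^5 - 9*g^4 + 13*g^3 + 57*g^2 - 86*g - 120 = (g + 2)*(g^4 - 11*g^3 + 35*g^2 - 13*g - 60) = (g - 5)*(g + 2)*(g^3 - 6*g^2 + 5*g + 12) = (g - 5)*(g - 4)*(g + 2)*(g^2 - 2*g - 3) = (g - 5)*(g - 4)*(g - 3)*(g + 2)*(g + 1)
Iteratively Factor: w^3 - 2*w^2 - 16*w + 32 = (w + 4)*(w^2 - 6*w + 8) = (w - 2)*(w + 4)*(w - 4)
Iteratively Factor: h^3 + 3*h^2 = (h)*(h^2 + 3*h) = h^2*(h + 3)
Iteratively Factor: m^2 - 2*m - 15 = (m - 5)*(m + 3)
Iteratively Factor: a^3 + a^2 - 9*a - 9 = (a + 3)*(a^2 - 2*a - 3) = (a - 3)*(a + 3)*(a + 1)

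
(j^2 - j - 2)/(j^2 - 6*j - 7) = (j - 2)/(j - 7)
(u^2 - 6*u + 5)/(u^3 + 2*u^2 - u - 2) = (u - 5)/(u^2 + 3*u + 2)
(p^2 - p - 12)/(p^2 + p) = (p^2 - p - 12)/(p*(p + 1))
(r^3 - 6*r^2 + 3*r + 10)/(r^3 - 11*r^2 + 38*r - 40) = (r + 1)/(r - 4)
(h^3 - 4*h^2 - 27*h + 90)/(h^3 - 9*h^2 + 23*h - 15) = (h^2 - h - 30)/(h^2 - 6*h + 5)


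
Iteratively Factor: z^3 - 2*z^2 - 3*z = (z)*(z^2 - 2*z - 3) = z*(z + 1)*(z - 3)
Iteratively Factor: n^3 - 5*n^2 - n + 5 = (n - 1)*(n^2 - 4*n - 5) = (n - 5)*(n - 1)*(n + 1)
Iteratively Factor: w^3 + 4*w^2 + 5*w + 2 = (w + 1)*(w^2 + 3*w + 2) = (w + 1)*(w + 2)*(w + 1)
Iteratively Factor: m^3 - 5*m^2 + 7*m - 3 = (m - 1)*(m^2 - 4*m + 3) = (m - 3)*(m - 1)*(m - 1)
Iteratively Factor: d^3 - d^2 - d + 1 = (d + 1)*(d^2 - 2*d + 1) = (d - 1)*(d + 1)*(d - 1)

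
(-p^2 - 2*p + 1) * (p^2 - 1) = -p^4 - 2*p^3 + 2*p^2 + 2*p - 1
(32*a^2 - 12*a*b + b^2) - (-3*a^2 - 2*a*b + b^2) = 35*a^2 - 10*a*b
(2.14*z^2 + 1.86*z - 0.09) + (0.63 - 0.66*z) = 2.14*z^2 + 1.2*z + 0.54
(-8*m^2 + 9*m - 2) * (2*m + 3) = -16*m^3 - 6*m^2 + 23*m - 6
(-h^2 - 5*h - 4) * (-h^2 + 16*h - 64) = h^4 - 11*h^3 - 12*h^2 + 256*h + 256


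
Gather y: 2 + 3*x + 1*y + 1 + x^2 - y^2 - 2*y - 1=x^2 + 3*x - y^2 - y + 2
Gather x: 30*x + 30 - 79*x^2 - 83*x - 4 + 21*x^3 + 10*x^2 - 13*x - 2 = 21*x^3 - 69*x^2 - 66*x + 24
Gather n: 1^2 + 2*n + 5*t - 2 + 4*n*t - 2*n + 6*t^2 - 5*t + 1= 4*n*t + 6*t^2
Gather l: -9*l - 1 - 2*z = -9*l - 2*z - 1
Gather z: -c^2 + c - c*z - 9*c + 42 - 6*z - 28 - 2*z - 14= -c^2 - 8*c + z*(-c - 8)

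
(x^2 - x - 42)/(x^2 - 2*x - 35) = (x + 6)/(x + 5)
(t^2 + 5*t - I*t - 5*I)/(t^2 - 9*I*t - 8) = (t + 5)/(t - 8*I)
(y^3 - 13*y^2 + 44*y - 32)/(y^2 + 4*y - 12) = (y^3 - 13*y^2 + 44*y - 32)/(y^2 + 4*y - 12)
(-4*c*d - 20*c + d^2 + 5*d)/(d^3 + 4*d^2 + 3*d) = (-4*c*d - 20*c + d^2 + 5*d)/(d*(d^2 + 4*d + 3))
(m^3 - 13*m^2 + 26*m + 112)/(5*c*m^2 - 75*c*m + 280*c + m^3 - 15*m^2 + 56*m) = (m + 2)/(5*c + m)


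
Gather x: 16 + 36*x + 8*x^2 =8*x^2 + 36*x + 16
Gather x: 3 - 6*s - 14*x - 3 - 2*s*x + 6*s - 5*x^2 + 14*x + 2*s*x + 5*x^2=0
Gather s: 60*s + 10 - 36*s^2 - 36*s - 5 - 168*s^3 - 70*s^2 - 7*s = -168*s^3 - 106*s^2 + 17*s + 5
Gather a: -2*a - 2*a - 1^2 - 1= -4*a - 2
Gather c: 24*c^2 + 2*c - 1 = 24*c^2 + 2*c - 1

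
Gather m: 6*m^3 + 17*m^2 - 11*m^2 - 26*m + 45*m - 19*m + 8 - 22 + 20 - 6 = 6*m^3 + 6*m^2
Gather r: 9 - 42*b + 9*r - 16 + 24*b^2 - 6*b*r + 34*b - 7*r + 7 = 24*b^2 - 8*b + r*(2 - 6*b)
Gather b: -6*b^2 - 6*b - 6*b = -6*b^2 - 12*b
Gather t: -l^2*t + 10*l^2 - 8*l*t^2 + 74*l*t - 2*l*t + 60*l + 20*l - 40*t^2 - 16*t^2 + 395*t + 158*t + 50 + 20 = 10*l^2 + 80*l + t^2*(-8*l - 56) + t*(-l^2 + 72*l + 553) + 70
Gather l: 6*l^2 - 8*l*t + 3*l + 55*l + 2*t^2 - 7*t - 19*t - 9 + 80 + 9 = 6*l^2 + l*(58 - 8*t) + 2*t^2 - 26*t + 80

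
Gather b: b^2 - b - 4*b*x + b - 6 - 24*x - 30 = b^2 - 4*b*x - 24*x - 36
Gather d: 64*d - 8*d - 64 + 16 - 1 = 56*d - 49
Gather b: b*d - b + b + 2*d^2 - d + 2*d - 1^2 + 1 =b*d + 2*d^2 + d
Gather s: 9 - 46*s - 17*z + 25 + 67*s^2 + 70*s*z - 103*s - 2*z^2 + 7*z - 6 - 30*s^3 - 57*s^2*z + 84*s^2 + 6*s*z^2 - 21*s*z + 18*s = -30*s^3 + s^2*(151 - 57*z) + s*(6*z^2 + 49*z - 131) - 2*z^2 - 10*z + 28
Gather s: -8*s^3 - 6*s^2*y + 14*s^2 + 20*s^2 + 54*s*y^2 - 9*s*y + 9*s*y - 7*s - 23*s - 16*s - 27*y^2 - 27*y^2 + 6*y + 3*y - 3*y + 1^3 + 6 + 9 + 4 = -8*s^3 + s^2*(34 - 6*y) + s*(54*y^2 - 46) - 54*y^2 + 6*y + 20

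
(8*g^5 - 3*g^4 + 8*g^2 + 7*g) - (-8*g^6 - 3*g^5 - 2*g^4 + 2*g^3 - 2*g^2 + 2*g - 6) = 8*g^6 + 11*g^5 - g^4 - 2*g^3 + 10*g^2 + 5*g + 6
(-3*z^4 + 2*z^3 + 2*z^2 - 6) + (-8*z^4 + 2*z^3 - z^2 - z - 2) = -11*z^4 + 4*z^3 + z^2 - z - 8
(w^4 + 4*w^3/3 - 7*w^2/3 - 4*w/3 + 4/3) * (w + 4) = w^5 + 16*w^4/3 + 3*w^3 - 32*w^2/3 - 4*w + 16/3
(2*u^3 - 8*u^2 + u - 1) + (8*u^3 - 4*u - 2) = 10*u^3 - 8*u^2 - 3*u - 3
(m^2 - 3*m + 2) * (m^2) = m^4 - 3*m^3 + 2*m^2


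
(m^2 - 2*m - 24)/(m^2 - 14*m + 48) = (m + 4)/(m - 8)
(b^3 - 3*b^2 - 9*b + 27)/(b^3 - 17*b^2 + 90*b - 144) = (b^2 - 9)/(b^2 - 14*b + 48)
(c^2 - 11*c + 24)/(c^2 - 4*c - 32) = (c - 3)/(c + 4)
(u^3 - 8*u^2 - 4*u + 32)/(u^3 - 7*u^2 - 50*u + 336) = (u^2 - 4)/(u^2 + u - 42)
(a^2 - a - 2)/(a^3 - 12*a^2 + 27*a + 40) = (a - 2)/(a^2 - 13*a + 40)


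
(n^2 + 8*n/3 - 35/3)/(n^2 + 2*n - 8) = (3*n^2 + 8*n - 35)/(3*(n^2 + 2*n - 8))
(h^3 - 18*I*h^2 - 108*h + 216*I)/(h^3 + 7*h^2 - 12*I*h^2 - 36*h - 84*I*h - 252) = (h - 6*I)/(h + 7)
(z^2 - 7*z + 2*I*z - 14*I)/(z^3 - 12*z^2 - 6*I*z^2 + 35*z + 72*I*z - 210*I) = (z + 2*I)/(z^2 - z*(5 + 6*I) + 30*I)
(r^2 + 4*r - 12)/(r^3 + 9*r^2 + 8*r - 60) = 1/(r + 5)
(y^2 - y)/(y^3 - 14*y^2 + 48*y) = (y - 1)/(y^2 - 14*y + 48)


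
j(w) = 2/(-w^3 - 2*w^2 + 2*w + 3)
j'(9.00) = 0.00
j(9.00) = 0.00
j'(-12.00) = 0.00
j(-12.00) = 0.00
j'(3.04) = 0.05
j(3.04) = -0.05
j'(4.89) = 0.01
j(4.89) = -0.01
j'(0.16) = -0.24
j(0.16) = 0.61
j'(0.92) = 1.50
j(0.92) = 0.84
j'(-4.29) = 0.05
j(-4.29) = 0.05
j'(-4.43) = 0.04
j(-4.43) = 0.05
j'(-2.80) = 1.53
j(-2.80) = 0.54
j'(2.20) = 0.26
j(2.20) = -0.15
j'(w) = 2*(3*w^2 + 4*w - 2)/(-w^3 - 2*w^2 + 2*w + 3)^2 = 2*(3*w^2 + 4*w - 2)/(w^3 + 2*w^2 - 2*w - 3)^2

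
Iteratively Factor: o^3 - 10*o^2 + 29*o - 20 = (o - 5)*(o^2 - 5*o + 4) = (o - 5)*(o - 4)*(o - 1)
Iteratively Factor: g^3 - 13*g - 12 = (g - 4)*(g^2 + 4*g + 3) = (g - 4)*(g + 1)*(g + 3)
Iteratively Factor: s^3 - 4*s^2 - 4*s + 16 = (s - 2)*(s^2 - 2*s - 8) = (s - 4)*(s - 2)*(s + 2)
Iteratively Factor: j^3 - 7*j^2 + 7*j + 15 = (j - 3)*(j^2 - 4*j - 5) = (j - 3)*(j + 1)*(j - 5)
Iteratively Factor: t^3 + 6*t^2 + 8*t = (t)*(t^2 + 6*t + 8) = t*(t + 2)*(t + 4)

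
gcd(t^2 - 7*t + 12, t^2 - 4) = 1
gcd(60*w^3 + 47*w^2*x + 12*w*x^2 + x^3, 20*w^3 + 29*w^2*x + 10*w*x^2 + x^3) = 20*w^2 + 9*w*x + x^2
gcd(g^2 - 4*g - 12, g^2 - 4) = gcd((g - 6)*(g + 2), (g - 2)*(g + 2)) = g + 2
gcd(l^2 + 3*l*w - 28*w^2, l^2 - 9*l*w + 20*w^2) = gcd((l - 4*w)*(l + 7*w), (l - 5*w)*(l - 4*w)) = -l + 4*w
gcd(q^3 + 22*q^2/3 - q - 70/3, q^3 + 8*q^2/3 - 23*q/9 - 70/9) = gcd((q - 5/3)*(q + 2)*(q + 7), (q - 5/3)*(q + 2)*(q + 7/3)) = q^2 + q/3 - 10/3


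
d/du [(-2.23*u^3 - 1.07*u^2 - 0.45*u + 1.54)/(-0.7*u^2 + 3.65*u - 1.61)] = (1.561*u^4 - 16.279*u^3 + 6.5504*u^2 + 5.6014*u - 4.8965)/(0.49*u^4 - 5.11*u^3 + 15.5765*u^2 - 11.753*u + 2.5921)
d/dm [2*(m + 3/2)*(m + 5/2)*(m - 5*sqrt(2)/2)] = 6*m^2 - 10*sqrt(2)*m + 16*m - 20*sqrt(2) + 15/2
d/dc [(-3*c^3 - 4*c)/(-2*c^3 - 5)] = (-16*c^3 + 45*c^2 + 20)/(4*c^6 + 20*c^3 + 25)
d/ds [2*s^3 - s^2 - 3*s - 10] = 6*s^2 - 2*s - 3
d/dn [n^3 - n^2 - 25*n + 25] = 3*n^2 - 2*n - 25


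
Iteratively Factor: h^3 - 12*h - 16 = (h + 2)*(h^2 - 2*h - 8) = (h - 4)*(h + 2)*(h + 2)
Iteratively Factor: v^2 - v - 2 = (v - 2)*(v + 1)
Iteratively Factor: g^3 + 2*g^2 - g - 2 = (g - 1)*(g^2 + 3*g + 2) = (g - 1)*(g + 1)*(g + 2)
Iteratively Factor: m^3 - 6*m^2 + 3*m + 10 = (m - 2)*(m^2 - 4*m - 5) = (m - 5)*(m - 2)*(m + 1)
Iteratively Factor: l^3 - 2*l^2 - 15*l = (l)*(l^2 - 2*l - 15) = l*(l + 3)*(l - 5)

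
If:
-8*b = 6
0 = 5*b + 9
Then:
No Solution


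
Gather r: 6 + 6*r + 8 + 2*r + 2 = 8*r + 16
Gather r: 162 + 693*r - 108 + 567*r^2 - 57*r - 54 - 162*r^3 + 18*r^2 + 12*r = -162*r^3 + 585*r^2 + 648*r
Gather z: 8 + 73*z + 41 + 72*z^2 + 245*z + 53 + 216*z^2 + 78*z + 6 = 288*z^2 + 396*z + 108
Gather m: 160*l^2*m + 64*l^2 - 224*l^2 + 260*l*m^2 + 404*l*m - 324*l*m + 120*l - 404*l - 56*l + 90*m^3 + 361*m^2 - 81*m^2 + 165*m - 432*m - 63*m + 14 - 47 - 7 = -160*l^2 - 340*l + 90*m^3 + m^2*(260*l + 280) + m*(160*l^2 + 80*l - 330) - 40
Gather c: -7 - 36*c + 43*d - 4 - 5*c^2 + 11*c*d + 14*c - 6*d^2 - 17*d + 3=-5*c^2 + c*(11*d - 22) - 6*d^2 + 26*d - 8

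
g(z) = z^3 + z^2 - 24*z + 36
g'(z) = 3*z^2 + 2*z - 24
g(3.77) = 13.32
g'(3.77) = 26.18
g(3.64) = 10.12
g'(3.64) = 23.03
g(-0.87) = 56.98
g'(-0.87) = -23.47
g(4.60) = 44.10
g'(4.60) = 48.68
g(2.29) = -1.71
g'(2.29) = -3.69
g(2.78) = -1.51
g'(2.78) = 4.75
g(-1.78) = 76.25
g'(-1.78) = -18.05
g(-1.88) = 78.01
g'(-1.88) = -17.16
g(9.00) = 630.00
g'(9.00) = 237.00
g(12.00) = 1620.00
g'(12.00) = 432.00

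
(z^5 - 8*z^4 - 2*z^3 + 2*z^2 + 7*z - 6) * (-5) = -5*z^5 + 40*z^4 + 10*z^3 - 10*z^2 - 35*z + 30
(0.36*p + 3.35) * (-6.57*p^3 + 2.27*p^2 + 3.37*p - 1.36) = -2.3652*p^4 - 21.1923*p^3 + 8.8177*p^2 + 10.7999*p - 4.556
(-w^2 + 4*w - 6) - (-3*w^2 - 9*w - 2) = 2*w^2 + 13*w - 4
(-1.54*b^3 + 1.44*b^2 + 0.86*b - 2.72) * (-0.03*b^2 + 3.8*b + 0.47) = 0.0462*b^5 - 5.8952*b^4 + 4.7224*b^3 + 4.0264*b^2 - 9.9318*b - 1.2784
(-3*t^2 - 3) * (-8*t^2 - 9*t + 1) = 24*t^4 + 27*t^3 + 21*t^2 + 27*t - 3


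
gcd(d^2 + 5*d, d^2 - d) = d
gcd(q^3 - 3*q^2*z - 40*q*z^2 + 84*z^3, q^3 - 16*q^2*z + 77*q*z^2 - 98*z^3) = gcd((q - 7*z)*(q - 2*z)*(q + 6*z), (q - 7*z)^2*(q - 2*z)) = q^2 - 9*q*z + 14*z^2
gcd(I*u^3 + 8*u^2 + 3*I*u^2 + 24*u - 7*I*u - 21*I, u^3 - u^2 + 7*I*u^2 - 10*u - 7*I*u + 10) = 1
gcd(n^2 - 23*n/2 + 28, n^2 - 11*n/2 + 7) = n - 7/2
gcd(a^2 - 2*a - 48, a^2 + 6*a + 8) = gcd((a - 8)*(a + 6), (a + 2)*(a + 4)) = 1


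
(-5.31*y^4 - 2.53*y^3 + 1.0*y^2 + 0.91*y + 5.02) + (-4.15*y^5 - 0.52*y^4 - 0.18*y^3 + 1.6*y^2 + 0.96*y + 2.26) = -4.15*y^5 - 5.83*y^4 - 2.71*y^3 + 2.6*y^2 + 1.87*y + 7.28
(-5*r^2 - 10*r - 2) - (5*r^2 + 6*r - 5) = -10*r^2 - 16*r + 3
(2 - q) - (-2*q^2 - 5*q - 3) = 2*q^2 + 4*q + 5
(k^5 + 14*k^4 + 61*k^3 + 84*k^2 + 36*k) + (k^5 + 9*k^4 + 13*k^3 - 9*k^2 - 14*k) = 2*k^5 + 23*k^4 + 74*k^3 + 75*k^2 + 22*k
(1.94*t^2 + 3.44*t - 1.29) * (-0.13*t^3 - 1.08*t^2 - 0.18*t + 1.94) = -0.2522*t^5 - 2.5424*t^4 - 3.8967*t^3 + 4.5376*t^2 + 6.9058*t - 2.5026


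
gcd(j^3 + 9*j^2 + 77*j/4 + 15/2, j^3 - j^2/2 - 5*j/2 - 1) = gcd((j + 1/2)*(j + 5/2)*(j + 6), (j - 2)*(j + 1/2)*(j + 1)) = j + 1/2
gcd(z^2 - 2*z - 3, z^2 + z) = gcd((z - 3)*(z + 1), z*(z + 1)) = z + 1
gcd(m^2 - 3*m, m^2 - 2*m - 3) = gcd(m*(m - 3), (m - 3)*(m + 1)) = m - 3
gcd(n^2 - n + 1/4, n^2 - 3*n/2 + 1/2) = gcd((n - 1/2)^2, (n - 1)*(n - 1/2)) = n - 1/2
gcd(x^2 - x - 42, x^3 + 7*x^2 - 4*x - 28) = 1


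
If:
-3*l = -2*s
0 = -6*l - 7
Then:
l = -7/6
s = -7/4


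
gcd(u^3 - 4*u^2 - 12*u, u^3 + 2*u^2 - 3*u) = u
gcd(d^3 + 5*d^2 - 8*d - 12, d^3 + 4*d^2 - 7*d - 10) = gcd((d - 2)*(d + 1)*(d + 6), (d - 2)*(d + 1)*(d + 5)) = d^2 - d - 2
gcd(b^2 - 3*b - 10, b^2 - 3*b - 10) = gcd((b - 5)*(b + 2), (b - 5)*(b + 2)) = b^2 - 3*b - 10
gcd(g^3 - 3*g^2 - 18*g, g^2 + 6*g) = g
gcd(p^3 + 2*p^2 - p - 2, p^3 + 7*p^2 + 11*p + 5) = p + 1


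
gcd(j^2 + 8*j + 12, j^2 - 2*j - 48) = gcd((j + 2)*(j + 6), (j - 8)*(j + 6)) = j + 6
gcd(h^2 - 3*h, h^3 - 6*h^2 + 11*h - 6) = h - 3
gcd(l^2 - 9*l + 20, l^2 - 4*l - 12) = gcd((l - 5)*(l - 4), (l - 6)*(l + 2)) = 1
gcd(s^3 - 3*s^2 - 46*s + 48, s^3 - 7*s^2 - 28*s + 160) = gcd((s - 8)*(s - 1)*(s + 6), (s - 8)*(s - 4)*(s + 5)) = s - 8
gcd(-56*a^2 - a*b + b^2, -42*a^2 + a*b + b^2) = 7*a + b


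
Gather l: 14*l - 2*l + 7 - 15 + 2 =12*l - 6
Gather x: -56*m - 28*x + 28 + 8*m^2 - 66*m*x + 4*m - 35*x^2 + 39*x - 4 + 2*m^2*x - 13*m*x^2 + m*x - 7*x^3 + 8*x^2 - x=8*m^2 - 52*m - 7*x^3 + x^2*(-13*m - 27) + x*(2*m^2 - 65*m + 10) + 24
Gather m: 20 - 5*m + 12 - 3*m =32 - 8*m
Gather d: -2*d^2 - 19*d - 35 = -2*d^2 - 19*d - 35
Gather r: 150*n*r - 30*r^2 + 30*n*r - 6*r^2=180*n*r - 36*r^2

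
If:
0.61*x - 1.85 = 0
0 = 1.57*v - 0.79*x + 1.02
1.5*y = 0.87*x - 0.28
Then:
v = 0.88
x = 3.03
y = 1.57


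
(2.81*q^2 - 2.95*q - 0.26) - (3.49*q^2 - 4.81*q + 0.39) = -0.68*q^2 + 1.86*q - 0.65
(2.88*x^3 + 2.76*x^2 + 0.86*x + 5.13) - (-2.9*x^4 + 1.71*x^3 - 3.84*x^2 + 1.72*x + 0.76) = 2.9*x^4 + 1.17*x^3 + 6.6*x^2 - 0.86*x + 4.37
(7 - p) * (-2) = 2*p - 14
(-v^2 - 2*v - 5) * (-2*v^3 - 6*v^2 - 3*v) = 2*v^5 + 10*v^4 + 25*v^3 + 36*v^2 + 15*v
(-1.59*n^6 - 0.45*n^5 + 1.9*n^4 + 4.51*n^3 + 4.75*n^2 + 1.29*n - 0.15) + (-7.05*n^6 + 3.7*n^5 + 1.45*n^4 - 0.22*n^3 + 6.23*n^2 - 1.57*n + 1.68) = -8.64*n^6 + 3.25*n^5 + 3.35*n^4 + 4.29*n^3 + 10.98*n^2 - 0.28*n + 1.53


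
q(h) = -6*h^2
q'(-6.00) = 72.00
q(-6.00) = -216.00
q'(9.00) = -108.00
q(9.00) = -486.00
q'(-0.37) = 4.44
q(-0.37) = -0.82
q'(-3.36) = 40.32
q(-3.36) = -67.74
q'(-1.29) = 15.48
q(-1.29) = -9.98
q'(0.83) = -9.96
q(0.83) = -4.13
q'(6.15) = -73.80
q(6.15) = -226.94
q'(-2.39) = 28.68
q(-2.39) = -34.27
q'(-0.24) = 2.88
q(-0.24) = -0.35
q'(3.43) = -41.16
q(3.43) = -70.59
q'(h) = -12*h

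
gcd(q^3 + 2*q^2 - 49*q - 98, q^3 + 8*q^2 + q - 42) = q + 7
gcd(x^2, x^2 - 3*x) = x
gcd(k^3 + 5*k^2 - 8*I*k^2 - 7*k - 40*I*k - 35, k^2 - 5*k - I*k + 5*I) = k - I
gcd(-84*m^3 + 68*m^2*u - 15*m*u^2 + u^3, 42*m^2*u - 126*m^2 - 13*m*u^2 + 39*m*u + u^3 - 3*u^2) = 42*m^2 - 13*m*u + u^2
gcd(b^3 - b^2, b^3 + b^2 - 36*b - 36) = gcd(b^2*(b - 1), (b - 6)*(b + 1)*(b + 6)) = 1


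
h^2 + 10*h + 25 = (h + 5)^2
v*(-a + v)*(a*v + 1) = -a^2*v^2 + a*v^3 - a*v + v^2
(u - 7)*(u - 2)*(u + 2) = u^3 - 7*u^2 - 4*u + 28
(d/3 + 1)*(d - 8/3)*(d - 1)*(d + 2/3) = d^4/3 - 79*d^2/27 + 22*d/27 + 16/9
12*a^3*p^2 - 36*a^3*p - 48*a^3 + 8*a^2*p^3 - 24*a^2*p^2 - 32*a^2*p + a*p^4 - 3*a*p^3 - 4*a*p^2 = (2*a + p)*(6*a + p)*(p - 4)*(a*p + a)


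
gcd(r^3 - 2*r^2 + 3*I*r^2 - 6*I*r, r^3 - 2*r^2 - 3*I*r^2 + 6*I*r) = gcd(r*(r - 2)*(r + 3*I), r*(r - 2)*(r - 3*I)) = r^2 - 2*r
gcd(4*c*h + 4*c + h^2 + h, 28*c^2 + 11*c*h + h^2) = 4*c + h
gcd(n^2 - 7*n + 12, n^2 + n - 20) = n - 4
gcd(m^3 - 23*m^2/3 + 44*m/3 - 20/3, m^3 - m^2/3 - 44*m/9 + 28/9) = m^2 - 8*m/3 + 4/3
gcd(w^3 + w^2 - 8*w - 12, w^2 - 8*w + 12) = 1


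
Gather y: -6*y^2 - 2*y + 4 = -6*y^2 - 2*y + 4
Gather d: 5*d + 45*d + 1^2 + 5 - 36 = 50*d - 30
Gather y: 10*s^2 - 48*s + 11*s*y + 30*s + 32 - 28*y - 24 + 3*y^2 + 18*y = 10*s^2 - 18*s + 3*y^2 + y*(11*s - 10) + 8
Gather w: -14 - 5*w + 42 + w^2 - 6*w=w^2 - 11*w + 28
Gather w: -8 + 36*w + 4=36*w - 4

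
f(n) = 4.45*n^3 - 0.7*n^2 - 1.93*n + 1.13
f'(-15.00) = 3022.82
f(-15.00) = -15146.17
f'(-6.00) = 487.07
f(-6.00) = -973.69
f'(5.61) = 410.37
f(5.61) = 753.96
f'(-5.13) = 356.58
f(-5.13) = -608.17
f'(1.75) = 36.50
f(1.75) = 19.46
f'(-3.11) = 131.55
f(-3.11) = -133.50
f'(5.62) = 411.85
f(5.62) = 758.07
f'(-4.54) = 279.59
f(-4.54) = -420.95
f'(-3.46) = 162.73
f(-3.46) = -184.90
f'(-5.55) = 417.05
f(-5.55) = -770.46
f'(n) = 13.35*n^2 - 1.4*n - 1.93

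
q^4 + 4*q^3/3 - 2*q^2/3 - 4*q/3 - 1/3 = (q - 1)*(q + 1/3)*(q + 1)^2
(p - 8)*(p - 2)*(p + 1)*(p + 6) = p^4 - 3*p^3 - 48*p^2 + 52*p + 96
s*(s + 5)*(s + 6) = s^3 + 11*s^2 + 30*s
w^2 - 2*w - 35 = (w - 7)*(w + 5)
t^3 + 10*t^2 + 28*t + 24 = (t + 2)^2*(t + 6)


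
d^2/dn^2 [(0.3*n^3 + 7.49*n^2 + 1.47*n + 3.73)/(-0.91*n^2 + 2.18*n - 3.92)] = (-32.863058*n^3 + 157.15917*n^2 + 48.200628*n - 264.154328)/(0.753571*n^6 - 5.415774*n^5 + 22.712508*n^4 - 57.019208*n^3 + 97.838496*n^2 - 100.496256*n + 60.236288)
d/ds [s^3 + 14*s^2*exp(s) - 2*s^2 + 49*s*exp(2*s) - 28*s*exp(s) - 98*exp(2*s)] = 14*s^2*exp(s) + 3*s^2 + 98*s*exp(2*s) - 4*s - 147*exp(2*s) - 28*exp(s)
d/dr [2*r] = 2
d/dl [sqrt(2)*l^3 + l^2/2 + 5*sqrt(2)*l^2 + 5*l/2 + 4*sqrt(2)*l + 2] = 3*sqrt(2)*l^2 + l + 10*sqrt(2)*l + 5/2 + 4*sqrt(2)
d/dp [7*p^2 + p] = 14*p + 1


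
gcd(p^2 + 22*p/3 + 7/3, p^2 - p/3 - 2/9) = p + 1/3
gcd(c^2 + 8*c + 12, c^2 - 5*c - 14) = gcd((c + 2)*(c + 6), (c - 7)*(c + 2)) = c + 2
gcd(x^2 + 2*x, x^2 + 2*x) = x^2 + 2*x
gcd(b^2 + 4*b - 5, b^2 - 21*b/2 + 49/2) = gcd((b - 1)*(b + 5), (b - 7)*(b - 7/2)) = 1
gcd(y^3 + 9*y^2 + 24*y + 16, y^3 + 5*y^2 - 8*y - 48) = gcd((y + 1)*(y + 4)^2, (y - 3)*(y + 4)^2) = y^2 + 8*y + 16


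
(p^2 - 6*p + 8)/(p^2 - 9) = (p^2 - 6*p + 8)/(p^2 - 9)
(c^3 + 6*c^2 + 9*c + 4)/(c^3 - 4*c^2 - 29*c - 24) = (c^2 + 5*c + 4)/(c^2 - 5*c - 24)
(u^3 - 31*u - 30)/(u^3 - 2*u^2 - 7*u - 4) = (u^2 - u - 30)/(u^2 - 3*u - 4)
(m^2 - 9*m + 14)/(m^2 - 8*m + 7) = (m - 2)/(m - 1)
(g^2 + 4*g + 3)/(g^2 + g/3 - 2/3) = 3*(g + 3)/(3*g - 2)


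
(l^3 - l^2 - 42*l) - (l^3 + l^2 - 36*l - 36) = -2*l^2 - 6*l + 36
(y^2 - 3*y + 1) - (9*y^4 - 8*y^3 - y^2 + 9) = -9*y^4 + 8*y^3 + 2*y^2 - 3*y - 8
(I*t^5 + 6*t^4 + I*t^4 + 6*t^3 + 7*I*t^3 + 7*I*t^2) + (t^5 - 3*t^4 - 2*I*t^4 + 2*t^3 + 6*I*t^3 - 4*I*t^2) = t^5 + I*t^5 + 3*t^4 - I*t^4 + 8*t^3 + 13*I*t^3 + 3*I*t^2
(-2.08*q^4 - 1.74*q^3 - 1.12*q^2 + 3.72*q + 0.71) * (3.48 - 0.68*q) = 1.4144*q^5 - 6.0552*q^4 - 5.2936*q^3 - 6.4272*q^2 + 12.4628*q + 2.4708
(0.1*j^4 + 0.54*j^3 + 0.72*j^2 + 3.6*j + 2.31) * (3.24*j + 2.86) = 0.324*j^5 + 2.0356*j^4 + 3.8772*j^3 + 13.7232*j^2 + 17.7804*j + 6.6066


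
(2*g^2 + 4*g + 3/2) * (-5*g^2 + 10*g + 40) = -10*g^4 + 225*g^2/2 + 175*g + 60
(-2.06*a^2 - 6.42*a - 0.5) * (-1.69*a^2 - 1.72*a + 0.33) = 3.4814*a^4 + 14.393*a^3 + 11.2076*a^2 - 1.2586*a - 0.165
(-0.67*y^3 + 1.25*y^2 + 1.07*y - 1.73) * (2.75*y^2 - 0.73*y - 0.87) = -1.8425*y^5 + 3.9266*y^4 + 2.6129*y^3 - 6.6261*y^2 + 0.332*y + 1.5051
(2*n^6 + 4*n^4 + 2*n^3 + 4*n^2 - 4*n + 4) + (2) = 2*n^6 + 4*n^4 + 2*n^3 + 4*n^2 - 4*n + 6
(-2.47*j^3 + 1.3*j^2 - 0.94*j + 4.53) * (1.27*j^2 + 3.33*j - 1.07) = -3.1369*j^5 - 6.5741*j^4 + 5.7781*j^3 + 1.2319*j^2 + 16.0907*j - 4.8471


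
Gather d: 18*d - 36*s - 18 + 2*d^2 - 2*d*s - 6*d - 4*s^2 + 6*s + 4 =2*d^2 + d*(12 - 2*s) - 4*s^2 - 30*s - 14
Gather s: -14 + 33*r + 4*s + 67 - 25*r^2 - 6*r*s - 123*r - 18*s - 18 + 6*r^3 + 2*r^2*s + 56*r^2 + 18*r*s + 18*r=6*r^3 + 31*r^2 - 72*r + s*(2*r^2 + 12*r - 14) + 35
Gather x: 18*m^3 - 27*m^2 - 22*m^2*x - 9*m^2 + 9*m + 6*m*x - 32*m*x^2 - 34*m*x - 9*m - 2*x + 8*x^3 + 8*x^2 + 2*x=18*m^3 - 36*m^2 + 8*x^3 + x^2*(8 - 32*m) + x*(-22*m^2 - 28*m)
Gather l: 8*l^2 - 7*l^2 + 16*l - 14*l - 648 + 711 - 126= l^2 + 2*l - 63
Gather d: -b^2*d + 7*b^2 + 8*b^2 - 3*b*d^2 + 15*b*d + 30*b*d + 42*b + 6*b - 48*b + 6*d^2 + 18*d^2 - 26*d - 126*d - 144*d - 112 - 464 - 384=15*b^2 + d^2*(24 - 3*b) + d*(-b^2 + 45*b - 296) - 960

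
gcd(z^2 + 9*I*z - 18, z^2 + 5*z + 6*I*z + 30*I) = z + 6*I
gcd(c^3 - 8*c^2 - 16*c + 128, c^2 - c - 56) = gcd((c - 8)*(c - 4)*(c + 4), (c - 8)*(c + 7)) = c - 8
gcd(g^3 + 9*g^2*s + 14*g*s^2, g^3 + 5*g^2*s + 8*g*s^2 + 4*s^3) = g + 2*s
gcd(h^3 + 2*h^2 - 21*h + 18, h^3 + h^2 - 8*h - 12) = h - 3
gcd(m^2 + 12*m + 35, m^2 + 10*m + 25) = m + 5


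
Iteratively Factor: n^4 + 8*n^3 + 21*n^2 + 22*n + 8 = (n + 2)*(n^3 + 6*n^2 + 9*n + 4) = (n + 1)*(n + 2)*(n^2 + 5*n + 4) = (n + 1)*(n + 2)*(n + 4)*(n + 1)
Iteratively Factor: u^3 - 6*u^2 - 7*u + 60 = (u - 4)*(u^2 - 2*u - 15) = (u - 4)*(u + 3)*(u - 5)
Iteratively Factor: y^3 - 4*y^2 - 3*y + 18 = (y - 3)*(y^2 - y - 6) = (y - 3)*(y + 2)*(y - 3)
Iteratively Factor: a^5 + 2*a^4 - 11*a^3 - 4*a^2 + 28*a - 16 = (a + 2)*(a^4 - 11*a^2 + 18*a - 8) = (a - 1)*(a + 2)*(a^3 + a^2 - 10*a + 8) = (a - 1)*(a + 2)*(a + 4)*(a^2 - 3*a + 2) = (a - 2)*(a - 1)*(a + 2)*(a + 4)*(a - 1)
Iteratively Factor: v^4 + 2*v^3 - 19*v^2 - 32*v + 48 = (v + 4)*(v^3 - 2*v^2 - 11*v + 12) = (v - 1)*(v + 4)*(v^2 - v - 12) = (v - 1)*(v + 3)*(v + 4)*(v - 4)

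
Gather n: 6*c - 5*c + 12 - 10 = c + 2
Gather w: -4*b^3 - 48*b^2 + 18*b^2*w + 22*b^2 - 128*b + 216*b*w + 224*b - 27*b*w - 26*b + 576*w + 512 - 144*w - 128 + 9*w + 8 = -4*b^3 - 26*b^2 + 70*b + w*(18*b^2 + 189*b + 441) + 392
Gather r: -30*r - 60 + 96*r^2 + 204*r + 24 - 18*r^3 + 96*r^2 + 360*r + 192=-18*r^3 + 192*r^2 + 534*r + 156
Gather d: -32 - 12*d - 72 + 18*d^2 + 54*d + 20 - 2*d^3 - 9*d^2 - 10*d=-2*d^3 + 9*d^2 + 32*d - 84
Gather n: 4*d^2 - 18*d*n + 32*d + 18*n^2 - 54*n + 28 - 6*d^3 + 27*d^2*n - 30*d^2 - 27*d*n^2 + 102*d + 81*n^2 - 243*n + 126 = -6*d^3 - 26*d^2 + 134*d + n^2*(99 - 27*d) + n*(27*d^2 - 18*d - 297) + 154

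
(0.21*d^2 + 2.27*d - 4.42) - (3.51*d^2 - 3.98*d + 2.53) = -3.3*d^2 + 6.25*d - 6.95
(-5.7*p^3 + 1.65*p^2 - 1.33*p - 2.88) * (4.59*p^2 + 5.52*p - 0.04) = -26.163*p^5 - 23.8905*p^4 + 3.2313*p^3 - 20.6268*p^2 - 15.8444*p + 0.1152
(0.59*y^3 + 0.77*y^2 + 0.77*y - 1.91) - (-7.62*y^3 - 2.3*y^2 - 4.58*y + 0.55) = 8.21*y^3 + 3.07*y^2 + 5.35*y - 2.46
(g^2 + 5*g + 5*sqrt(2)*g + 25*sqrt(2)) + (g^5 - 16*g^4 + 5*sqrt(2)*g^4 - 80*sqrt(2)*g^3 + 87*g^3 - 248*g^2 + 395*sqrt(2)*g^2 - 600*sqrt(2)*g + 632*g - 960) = g^5 - 16*g^4 + 5*sqrt(2)*g^4 - 80*sqrt(2)*g^3 + 87*g^3 - 247*g^2 + 395*sqrt(2)*g^2 - 595*sqrt(2)*g + 637*g - 960 + 25*sqrt(2)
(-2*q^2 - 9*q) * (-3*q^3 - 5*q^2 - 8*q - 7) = 6*q^5 + 37*q^4 + 61*q^3 + 86*q^2 + 63*q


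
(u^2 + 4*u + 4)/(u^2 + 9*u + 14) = (u + 2)/(u + 7)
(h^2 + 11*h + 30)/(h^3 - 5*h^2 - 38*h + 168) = (h + 5)/(h^2 - 11*h + 28)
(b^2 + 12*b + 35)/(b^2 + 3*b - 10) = (b + 7)/(b - 2)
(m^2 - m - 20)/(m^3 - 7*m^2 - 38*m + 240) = (m + 4)/(m^2 - 2*m - 48)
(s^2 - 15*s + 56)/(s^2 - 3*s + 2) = (s^2 - 15*s + 56)/(s^2 - 3*s + 2)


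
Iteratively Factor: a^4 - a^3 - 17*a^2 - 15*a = (a + 1)*(a^3 - 2*a^2 - 15*a) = (a - 5)*(a + 1)*(a^2 + 3*a) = (a - 5)*(a + 1)*(a + 3)*(a)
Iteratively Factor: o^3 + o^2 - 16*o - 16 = (o + 4)*(o^2 - 3*o - 4) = (o + 1)*(o + 4)*(o - 4)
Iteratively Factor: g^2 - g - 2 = (g - 2)*(g + 1)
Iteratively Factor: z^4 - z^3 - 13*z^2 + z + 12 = (z - 1)*(z^3 - 13*z - 12) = (z - 1)*(z + 3)*(z^2 - 3*z - 4) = (z - 1)*(z + 1)*(z + 3)*(z - 4)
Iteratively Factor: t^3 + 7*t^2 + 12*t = (t + 4)*(t^2 + 3*t) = t*(t + 4)*(t + 3)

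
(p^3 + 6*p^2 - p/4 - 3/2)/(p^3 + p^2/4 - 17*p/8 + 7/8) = 2*(2*p^2 + 13*p + 6)/(4*p^2 + 3*p - 7)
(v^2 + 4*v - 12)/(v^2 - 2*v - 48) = (v - 2)/(v - 8)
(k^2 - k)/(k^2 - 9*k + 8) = k/(k - 8)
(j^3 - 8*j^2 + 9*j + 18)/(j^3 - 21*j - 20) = (j^2 - 9*j + 18)/(j^2 - j - 20)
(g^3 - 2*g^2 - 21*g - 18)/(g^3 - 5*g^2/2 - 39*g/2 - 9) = 2*(g + 1)/(2*g + 1)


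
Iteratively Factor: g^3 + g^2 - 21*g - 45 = (g + 3)*(g^2 - 2*g - 15) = (g + 3)^2*(g - 5)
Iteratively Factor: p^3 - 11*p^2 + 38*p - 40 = (p - 4)*(p^2 - 7*p + 10) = (p - 4)*(p - 2)*(p - 5)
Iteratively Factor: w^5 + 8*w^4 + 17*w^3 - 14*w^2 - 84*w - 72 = (w + 3)*(w^4 + 5*w^3 + 2*w^2 - 20*w - 24) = (w + 3)^2*(w^3 + 2*w^2 - 4*w - 8) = (w + 2)*(w + 3)^2*(w^2 - 4) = (w + 2)^2*(w + 3)^2*(w - 2)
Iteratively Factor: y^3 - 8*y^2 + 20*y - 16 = (y - 2)*(y^2 - 6*y + 8) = (y - 2)^2*(y - 4)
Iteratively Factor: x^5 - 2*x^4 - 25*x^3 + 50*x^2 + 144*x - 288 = (x + 3)*(x^4 - 5*x^3 - 10*x^2 + 80*x - 96) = (x - 2)*(x + 3)*(x^3 - 3*x^2 - 16*x + 48) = (x - 2)*(x + 3)*(x + 4)*(x^2 - 7*x + 12) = (x - 4)*(x - 2)*(x + 3)*(x + 4)*(x - 3)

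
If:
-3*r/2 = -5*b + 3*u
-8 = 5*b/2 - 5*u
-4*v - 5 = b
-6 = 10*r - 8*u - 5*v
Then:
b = 1953/1235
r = 121/247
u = 1181/494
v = -2032/1235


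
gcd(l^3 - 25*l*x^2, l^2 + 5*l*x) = l^2 + 5*l*x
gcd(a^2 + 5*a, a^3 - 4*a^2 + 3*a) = a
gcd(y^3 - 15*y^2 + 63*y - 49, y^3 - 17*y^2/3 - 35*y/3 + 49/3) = y^2 - 8*y + 7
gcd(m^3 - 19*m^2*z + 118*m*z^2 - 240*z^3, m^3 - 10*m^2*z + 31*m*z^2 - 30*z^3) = -m + 5*z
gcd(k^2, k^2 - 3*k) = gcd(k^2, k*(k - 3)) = k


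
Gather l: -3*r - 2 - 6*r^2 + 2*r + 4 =-6*r^2 - r + 2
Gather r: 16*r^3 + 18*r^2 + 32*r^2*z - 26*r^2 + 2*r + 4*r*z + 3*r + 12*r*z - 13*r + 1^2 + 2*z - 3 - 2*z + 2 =16*r^3 + r^2*(32*z - 8) + r*(16*z - 8)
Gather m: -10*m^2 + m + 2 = -10*m^2 + m + 2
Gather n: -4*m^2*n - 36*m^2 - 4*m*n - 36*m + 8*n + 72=-36*m^2 - 36*m + n*(-4*m^2 - 4*m + 8) + 72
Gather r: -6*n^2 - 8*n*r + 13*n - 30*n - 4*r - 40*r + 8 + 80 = -6*n^2 - 17*n + r*(-8*n - 44) + 88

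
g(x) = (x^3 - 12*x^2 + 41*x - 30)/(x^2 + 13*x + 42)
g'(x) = (-2*x - 13)*(x^3 - 12*x^2 + 41*x - 30)/(x^2 + 13*x + 42)^2 + (3*x^2 - 24*x + 41)/(x^2 + 13*x + 42) = (x^4 + 26*x^3 - 71*x^2 - 948*x + 2112)/(x^4 + 26*x^3 + 253*x^2 + 1092*x + 1764)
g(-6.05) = 19762.63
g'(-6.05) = 368218.17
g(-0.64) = -1.80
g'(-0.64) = 2.31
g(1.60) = 0.14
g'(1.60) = 0.12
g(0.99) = -0.00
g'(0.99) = 0.36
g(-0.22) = -1.01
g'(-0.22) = 1.51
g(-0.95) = -2.64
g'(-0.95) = 3.14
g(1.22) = 0.07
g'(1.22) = 0.26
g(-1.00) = -2.80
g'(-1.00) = 3.29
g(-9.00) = -350.00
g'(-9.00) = -208.33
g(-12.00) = -132.60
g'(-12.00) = -23.25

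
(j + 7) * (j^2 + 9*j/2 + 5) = j^3 + 23*j^2/2 + 73*j/2 + 35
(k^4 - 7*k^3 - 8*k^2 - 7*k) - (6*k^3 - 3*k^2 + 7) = k^4 - 13*k^3 - 5*k^2 - 7*k - 7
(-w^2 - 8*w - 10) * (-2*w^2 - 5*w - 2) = 2*w^4 + 21*w^3 + 62*w^2 + 66*w + 20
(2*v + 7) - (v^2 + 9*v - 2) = -v^2 - 7*v + 9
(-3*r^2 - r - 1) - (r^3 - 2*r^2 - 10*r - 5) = -r^3 - r^2 + 9*r + 4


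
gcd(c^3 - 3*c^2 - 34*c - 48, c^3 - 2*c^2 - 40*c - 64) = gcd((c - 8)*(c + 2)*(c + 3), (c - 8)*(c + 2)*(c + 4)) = c^2 - 6*c - 16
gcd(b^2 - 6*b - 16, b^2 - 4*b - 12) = b + 2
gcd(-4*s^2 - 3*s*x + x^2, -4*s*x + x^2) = -4*s + x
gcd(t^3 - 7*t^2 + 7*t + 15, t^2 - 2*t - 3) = t^2 - 2*t - 3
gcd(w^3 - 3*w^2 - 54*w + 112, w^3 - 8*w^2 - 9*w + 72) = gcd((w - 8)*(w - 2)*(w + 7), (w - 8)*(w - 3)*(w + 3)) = w - 8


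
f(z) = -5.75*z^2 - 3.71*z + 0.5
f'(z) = -11.5*z - 3.71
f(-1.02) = -1.70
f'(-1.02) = 8.02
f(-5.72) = -166.41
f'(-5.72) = 62.07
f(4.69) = -143.38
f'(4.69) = -57.64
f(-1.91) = -13.39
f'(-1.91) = 18.26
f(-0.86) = -0.56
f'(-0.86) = 6.18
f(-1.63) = -8.73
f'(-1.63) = 15.04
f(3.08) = -65.47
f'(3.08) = -39.13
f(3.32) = -75.20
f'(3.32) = -41.89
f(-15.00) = -1237.60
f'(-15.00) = 168.79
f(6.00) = -228.76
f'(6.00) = -72.71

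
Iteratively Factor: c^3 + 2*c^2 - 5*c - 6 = (c + 3)*(c^2 - c - 2) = (c - 2)*(c + 3)*(c + 1)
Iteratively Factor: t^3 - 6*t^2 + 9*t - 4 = (t - 1)*(t^2 - 5*t + 4) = (t - 1)^2*(t - 4)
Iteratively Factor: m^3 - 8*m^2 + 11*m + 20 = (m + 1)*(m^2 - 9*m + 20) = (m - 4)*(m + 1)*(m - 5)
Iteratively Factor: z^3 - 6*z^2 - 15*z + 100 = (z - 5)*(z^2 - z - 20) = (z - 5)*(z + 4)*(z - 5)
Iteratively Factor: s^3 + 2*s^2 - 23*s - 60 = (s - 5)*(s^2 + 7*s + 12) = (s - 5)*(s + 4)*(s + 3)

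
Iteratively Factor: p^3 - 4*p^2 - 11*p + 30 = (p - 5)*(p^2 + p - 6) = (p - 5)*(p - 2)*(p + 3)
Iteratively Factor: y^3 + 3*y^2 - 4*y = (y + 4)*(y^2 - y) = y*(y + 4)*(y - 1)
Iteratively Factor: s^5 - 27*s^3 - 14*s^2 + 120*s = (s + 3)*(s^4 - 3*s^3 - 18*s^2 + 40*s) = (s - 2)*(s + 3)*(s^3 - s^2 - 20*s) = s*(s - 2)*(s + 3)*(s^2 - s - 20) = s*(s - 2)*(s + 3)*(s + 4)*(s - 5)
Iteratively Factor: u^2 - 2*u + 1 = (u - 1)*(u - 1)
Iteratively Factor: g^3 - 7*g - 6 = (g + 1)*(g^2 - g - 6) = (g - 3)*(g + 1)*(g + 2)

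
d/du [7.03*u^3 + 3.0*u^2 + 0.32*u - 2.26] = 21.09*u^2 + 6.0*u + 0.32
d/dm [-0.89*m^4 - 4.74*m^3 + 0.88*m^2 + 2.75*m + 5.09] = -3.56*m^3 - 14.22*m^2 + 1.76*m + 2.75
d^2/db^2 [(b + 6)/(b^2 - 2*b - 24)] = 2*((-3*b - 4)*(-b^2 + 2*b + 24) - 4*(b - 1)^2*(b + 6))/(-b^2 + 2*b + 24)^3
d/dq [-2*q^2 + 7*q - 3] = 7 - 4*q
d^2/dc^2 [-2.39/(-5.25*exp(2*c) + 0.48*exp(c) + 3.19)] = ((1.1472 - 50.19*exp(c))*(-5.25*exp(2*c) + 0.48*exp(c) + 3.19) - 2.39*(10.5*exp(c) - 0.48)*(21.0*exp(c) - 0.96)*exp(c))*exp(c)/(-5.25*exp(2*c) + 0.48*exp(c) + 3.19)^3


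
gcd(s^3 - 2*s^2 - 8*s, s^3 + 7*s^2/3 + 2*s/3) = s^2 + 2*s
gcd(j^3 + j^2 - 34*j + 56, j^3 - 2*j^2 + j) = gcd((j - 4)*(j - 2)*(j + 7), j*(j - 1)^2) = 1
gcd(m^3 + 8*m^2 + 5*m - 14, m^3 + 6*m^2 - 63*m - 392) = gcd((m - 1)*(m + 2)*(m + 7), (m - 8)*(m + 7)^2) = m + 7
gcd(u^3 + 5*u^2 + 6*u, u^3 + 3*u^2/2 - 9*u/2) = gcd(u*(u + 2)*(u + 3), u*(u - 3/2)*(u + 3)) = u^2 + 3*u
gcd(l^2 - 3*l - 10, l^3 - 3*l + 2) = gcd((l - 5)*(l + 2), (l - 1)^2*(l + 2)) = l + 2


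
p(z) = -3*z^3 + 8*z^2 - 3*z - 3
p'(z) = -9*z^2 + 16*z - 3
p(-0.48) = 0.61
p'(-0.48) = -12.75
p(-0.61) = 2.49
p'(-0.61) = -16.11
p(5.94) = -367.30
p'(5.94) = -225.51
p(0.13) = -3.26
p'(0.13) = -1.07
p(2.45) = -6.45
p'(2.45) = -17.82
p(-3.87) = 302.31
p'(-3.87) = -199.71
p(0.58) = -2.63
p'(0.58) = 3.25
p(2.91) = -17.91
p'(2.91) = -32.65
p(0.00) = -3.00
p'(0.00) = -3.00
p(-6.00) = 951.00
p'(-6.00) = -423.00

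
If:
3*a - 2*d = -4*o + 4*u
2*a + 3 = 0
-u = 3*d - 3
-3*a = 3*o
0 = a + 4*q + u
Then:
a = -3/2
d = 21/20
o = 3/2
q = 33/80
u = -3/20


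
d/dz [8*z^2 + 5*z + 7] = 16*z + 5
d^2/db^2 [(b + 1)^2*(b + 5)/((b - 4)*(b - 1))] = 2*(67*b^3 - 129*b^2 - 159*b + 437)/(b^6 - 15*b^5 + 87*b^4 - 245*b^3 + 348*b^2 - 240*b + 64)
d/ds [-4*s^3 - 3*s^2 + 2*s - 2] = -12*s^2 - 6*s + 2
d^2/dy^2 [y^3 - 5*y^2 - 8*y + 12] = 6*y - 10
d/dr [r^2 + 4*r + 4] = 2*r + 4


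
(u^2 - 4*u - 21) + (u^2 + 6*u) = 2*u^2 + 2*u - 21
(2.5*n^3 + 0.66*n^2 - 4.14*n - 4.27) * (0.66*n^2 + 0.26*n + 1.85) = 1.65*n^5 + 1.0856*n^4 + 2.0642*n^3 - 2.6736*n^2 - 8.7692*n - 7.8995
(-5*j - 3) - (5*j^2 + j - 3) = -5*j^2 - 6*j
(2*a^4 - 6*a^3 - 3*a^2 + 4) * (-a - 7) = -2*a^5 - 8*a^4 + 45*a^3 + 21*a^2 - 4*a - 28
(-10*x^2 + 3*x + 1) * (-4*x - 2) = 40*x^3 + 8*x^2 - 10*x - 2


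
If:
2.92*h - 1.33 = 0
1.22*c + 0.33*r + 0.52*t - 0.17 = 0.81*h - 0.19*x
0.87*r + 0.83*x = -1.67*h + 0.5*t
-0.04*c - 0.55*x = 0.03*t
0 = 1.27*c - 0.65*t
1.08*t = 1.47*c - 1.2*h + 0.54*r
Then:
No Solution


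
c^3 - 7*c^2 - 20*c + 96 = (c - 8)*(c - 3)*(c + 4)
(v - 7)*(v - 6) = v^2 - 13*v + 42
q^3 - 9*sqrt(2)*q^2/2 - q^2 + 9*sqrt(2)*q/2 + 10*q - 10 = (q - 1)*(q - 5*sqrt(2)/2)*(q - 2*sqrt(2))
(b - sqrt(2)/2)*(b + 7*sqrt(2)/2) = b^2 + 3*sqrt(2)*b - 7/2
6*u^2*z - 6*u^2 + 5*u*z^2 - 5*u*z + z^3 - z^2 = (2*u + z)*(3*u + z)*(z - 1)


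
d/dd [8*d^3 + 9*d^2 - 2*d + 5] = 24*d^2 + 18*d - 2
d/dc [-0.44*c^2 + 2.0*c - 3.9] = 2.0 - 0.88*c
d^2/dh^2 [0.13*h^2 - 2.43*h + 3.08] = 0.260000000000000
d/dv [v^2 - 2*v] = 2*v - 2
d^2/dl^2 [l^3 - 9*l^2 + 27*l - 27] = 6*l - 18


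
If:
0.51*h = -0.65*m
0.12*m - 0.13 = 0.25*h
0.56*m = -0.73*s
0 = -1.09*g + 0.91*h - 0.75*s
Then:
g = -0.16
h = -0.38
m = 0.30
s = -0.23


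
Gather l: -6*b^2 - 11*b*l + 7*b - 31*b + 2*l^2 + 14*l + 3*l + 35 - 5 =-6*b^2 - 24*b + 2*l^2 + l*(17 - 11*b) + 30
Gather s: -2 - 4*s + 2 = -4*s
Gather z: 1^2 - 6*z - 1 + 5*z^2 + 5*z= 5*z^2 - z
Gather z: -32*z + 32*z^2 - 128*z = 32*z^2 - 160*z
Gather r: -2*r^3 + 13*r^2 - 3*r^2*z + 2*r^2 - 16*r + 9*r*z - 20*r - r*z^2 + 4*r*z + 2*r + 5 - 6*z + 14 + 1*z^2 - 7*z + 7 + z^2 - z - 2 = -2*r^3 + r^2*(15 - 3*z) + r*(-z^2 + 13*z - 34) + 2*z^2 - 14*z + 24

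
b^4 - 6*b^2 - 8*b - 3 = (b - 3)*(b + 1)^3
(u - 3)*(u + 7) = u^2 + 4*u - 21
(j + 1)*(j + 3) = j^2 + 4*j + 3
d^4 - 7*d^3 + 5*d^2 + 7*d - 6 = (d - 6)*(d - 1)^2*(d + 1)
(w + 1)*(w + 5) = w^2 + 6*w + 5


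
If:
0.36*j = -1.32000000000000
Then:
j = -3.67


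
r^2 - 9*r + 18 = (r - 6)*(r - 3)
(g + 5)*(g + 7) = g^2 + 12*g + 35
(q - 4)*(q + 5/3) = q^2 - 7*q/3 - 20/3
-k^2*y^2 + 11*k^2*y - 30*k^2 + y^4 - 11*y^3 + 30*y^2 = (-k + y)*(k + y)*(y - 6)*(y - 5)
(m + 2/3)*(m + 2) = m^2 + 8*m/3 + 4/3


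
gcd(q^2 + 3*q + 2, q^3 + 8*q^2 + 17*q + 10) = q^2 + 3*q + 2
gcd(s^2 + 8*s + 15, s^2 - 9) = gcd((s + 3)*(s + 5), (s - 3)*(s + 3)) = s + 3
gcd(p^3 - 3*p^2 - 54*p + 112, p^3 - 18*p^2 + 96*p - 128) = p^2 - 10*p + 16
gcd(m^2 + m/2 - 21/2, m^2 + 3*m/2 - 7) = m + 7/2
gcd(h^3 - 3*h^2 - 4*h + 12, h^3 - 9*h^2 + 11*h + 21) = h - 3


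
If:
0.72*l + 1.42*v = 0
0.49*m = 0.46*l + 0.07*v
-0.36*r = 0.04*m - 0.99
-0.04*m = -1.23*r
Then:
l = 22.10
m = 19.15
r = 0.62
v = -11.21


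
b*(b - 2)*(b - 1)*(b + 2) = b^4 - b^3 - 4*b^2 + 4*b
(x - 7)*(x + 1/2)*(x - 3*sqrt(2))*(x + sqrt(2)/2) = x^4 - 13*x^3/2 - 5*sqrt(2)*x^3/2 - 13*x^2/2 + 65*sqrt(2)*x^2/4 + 35*sqrt(2)*x/4 + 39*x/2 + 21/2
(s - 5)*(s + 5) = s^2 - 25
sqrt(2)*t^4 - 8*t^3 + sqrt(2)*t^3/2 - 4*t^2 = t^2*(t - 4*sqrt(2))*(sqrt(2)*t + sqrt(2)/2)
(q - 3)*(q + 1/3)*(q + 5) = q^3 + 7*q^2/3 - 43*q/3 - 5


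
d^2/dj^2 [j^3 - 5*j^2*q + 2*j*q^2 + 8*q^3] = 6*j - 10*q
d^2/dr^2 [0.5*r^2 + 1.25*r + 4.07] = 1.00000000000000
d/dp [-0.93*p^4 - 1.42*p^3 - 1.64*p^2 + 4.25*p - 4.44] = -3.72*p^3 - 4.26*p^2 - 3.28*p + 4.25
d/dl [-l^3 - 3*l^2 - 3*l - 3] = -3*l^2 - 6*l - 3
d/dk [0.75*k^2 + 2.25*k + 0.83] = 1.5*k + 2.25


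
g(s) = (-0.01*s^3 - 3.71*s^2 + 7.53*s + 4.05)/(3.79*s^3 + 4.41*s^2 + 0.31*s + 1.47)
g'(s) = (-11.37*s^2 - 8.82*s - 0.31)*(-0.01*s^3 - 3.71*s^2 + 7.53*s + 4.05)/(3.79*s^3 + 4.41*s^2 + 0.31*s + 1.47)^2 + (-0.03*s^2 - 7.42*s + 7.53)/(3.79*s^3 + 4.41*s^2 + 0.31*s + 1.47) = (1.38777878078145e-17*s^5 + 14.0168*s^4 - 57.0836*s^3 - 80.45*s^2 - 46.6284*s + 9.8136)/(14.3641*s^6 + 33.4278*s^5 + 21.7979*s^4 + 13.8768*s^3 + 13.0615*s^2 + 0.9114*s + 2.1609)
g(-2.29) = 1.50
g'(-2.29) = 1.64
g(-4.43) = 0.42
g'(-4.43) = 0.15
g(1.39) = 0.36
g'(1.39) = -0.73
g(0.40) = 2.54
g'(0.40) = -3.87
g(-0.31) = 0.81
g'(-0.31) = 6.47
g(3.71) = -0.08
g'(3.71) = -0.02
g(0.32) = 2.83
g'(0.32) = -3.28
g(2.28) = 0.03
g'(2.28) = -0.17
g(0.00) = 2.76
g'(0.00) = 4.54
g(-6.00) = 0.26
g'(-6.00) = 0.06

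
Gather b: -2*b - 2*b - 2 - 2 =-4*b - 4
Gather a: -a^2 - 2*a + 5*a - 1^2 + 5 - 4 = -a^2 + 3*a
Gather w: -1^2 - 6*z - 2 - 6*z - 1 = -12*z - 4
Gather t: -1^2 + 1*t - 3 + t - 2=2*t - 6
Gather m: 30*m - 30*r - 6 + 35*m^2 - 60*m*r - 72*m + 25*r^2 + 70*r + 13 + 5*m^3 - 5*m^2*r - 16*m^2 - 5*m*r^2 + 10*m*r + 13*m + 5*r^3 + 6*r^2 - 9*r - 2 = 5*m^3 + m^2*(19 - 5*r) + m*(-5*r^2 - 50*r - 29) + 5*r^3 + 31*r^2 + 31*r + 5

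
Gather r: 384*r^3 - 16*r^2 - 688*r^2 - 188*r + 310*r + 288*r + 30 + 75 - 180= 384*r^3 - 704*r^2 + 410*r - 75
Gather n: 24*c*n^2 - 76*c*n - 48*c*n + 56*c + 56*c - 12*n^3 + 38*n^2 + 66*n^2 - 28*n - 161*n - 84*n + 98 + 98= 112*c - 12*n^3 + n^2*(24*c + 104) + n*(-124*c - 273) + 196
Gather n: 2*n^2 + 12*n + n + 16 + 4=2*n^2 + 13*n + 20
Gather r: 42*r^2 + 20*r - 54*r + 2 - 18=42*r^2 - 34*r - 16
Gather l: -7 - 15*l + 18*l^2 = 18*l^2 - 15*l - 7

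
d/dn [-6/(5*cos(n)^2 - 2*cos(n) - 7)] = 12*(1 - 5*cos(n))*sin(n)/(-5*cos(n)^2 + 2*cos(n) + 7)^2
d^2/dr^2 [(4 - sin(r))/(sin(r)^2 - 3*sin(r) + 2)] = (sin(r)^4 - 12*sin(r)^3 + 10*sin(r)^2 + 36*sin(r) - 44)/((sin(r) - 2)^3*(sin(r) - 1)^2)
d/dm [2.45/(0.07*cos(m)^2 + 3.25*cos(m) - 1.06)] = (0.343*cos(m) + 7.9625)*sin(m)/(0.07*cos(m)^2 + 3.25*cos(m) - 1.06)^2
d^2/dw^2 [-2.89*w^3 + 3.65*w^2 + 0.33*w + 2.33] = 7.3 - 17.34*w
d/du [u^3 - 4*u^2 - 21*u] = 3*u^2 - 8*u - 21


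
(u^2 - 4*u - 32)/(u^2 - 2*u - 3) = (-u^2 + 4*u + 32)/(-u^2 + 2*u + 3)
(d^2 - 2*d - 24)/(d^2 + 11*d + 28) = (d - 6)/(d + 7)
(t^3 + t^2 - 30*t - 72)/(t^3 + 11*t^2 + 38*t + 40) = (t^2 - 3*t - 18)/(t^2 + 7*t + 10)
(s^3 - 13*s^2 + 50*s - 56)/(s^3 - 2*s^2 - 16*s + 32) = (s - 7)/(s + 4)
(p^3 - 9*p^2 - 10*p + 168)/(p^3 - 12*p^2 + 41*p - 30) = (p^2 - 3*p - 28)/(p^2 - 6*p + 5)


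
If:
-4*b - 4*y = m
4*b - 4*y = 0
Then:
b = y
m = -8*y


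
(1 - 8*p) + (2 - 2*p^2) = -2*p^2 - 8*p + 3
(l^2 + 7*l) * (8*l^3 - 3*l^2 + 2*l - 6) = 8*l^5 + 53*l^4 - 19*l^3 + 8*l^2 - 42*l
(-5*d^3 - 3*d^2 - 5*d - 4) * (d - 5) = -5*d^4 + 22*d^3 + 10*d^2 + 21*d + 20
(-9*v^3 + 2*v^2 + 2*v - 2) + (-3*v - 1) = -9*v^3 + 2*v^2 - v - 3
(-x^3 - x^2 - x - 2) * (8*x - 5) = -8*x^4 - 3*x^3 - 3*x^2 - 11*x + 10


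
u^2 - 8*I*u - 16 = (u - 4*I)^2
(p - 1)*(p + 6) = p^2 + 5*p - 6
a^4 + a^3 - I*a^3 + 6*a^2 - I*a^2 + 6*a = a*(a + 1)*(a - 3*I)*(a + 2*I)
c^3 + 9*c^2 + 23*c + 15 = (c + 1)*(c + 3)*(c + 5)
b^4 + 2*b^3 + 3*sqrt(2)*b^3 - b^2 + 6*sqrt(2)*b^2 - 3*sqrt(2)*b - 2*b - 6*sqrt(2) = (b - 1)*(b + 1)*(b + 2)*(b + 3*sqrt(2))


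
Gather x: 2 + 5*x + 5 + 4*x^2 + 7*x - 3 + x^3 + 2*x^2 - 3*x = x^3 + 6*x^2 + 9*x + 4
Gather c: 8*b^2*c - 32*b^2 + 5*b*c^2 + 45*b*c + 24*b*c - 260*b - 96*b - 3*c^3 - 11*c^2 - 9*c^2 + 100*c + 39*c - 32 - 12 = -32*b^2 - 356*b - 3*c^3 + c^2*(5*b - 20) + c*(8*b^2 + 69*b + 139) - 44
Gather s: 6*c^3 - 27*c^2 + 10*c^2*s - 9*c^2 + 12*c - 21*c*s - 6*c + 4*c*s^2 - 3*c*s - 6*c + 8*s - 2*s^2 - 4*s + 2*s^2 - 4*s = 6*c^3 - 36*c^2 + 4*c*s^2 + s*(10*c^2 - 24*c)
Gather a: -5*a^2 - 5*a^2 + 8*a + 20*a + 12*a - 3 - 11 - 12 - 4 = -10*a^2 + 40*a - 30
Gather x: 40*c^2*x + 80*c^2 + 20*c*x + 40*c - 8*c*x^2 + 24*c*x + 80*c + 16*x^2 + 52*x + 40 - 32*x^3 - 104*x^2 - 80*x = 80*c^2 + 120*c - 32*x^3 + x^2*(-8*c - 88) + x*(40*c^2 + 44*c - 28) + 40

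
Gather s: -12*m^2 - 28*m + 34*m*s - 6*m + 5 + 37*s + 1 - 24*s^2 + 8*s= -12*m^2 - 34*m - 24*s^2 + s*(34*m + 45) + 6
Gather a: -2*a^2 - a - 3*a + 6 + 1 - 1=-2*a^2 - 4*a + 6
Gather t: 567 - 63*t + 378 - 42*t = 945 - 105*t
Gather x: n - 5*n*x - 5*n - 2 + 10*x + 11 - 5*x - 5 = -4*n + x*(5 - 5*n) + 4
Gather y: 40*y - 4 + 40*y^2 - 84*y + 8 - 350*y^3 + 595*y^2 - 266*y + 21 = -350*y^3 + 635*y^2 - 310*y + 25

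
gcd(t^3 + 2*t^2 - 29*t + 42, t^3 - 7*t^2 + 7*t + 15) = t - 3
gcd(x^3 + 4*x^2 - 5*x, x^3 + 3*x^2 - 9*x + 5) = x^2 + 4*x - 5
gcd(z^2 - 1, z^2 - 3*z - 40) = 1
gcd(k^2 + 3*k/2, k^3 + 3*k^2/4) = k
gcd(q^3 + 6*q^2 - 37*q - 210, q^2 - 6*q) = q - 6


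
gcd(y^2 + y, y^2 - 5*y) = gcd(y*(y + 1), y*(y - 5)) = y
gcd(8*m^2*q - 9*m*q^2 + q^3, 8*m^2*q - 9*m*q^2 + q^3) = 8*m^2*q - 9*m*q^2 + q^3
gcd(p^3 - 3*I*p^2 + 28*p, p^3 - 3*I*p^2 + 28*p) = p^3 - 3*I*p^2 + 28*p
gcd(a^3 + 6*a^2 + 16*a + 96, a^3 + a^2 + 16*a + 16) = a^2 + 16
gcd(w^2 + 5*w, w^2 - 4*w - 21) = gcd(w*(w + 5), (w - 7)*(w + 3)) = 1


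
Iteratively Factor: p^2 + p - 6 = (p + 3)*(p - 2)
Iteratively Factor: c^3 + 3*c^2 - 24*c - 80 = (c + 4)*(c^2 - c - 20) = (c - 5)*(c + 4)*(c + 4)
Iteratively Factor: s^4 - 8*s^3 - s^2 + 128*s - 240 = (s - 3)*(s^3 - 5*s^2 - 16*s + 80) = (s - 3)*(s + 4)*(s^2 - 9*s + 20) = (s - 4)*(s - 3)*(s + 4)*(s - 5)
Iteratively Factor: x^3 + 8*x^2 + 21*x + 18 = (x + 2)*(x^2 + 6*x + 9) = (x + 2)*(x + 3)*(x + 3)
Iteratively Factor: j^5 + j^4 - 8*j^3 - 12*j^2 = (j + 2)*(j^4 - j^3 - 6*j^2) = (j - 3)*(j + 2)*(j^3 + 2*j^2) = j*(j - 3)*(j + 2)*(j^2 + 2*j) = j^2*(j - 3)*(j + 2)*(j + 2)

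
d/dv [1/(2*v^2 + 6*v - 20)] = (-v - 3/2)/(v^2 + 3*v - 10)^2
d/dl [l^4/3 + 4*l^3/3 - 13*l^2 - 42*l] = 4*l^3/3 + 4*l^2 - 26*l - 42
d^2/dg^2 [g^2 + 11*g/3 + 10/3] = 2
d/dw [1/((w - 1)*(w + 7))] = 2*(-w - 3)/(w^4 + 12*w^3 + 22*w^2 - 84*w + 49)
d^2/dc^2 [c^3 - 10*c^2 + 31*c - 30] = 6*c - 20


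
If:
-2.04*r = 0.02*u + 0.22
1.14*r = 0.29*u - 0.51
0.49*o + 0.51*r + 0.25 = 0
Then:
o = -0.38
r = -0.12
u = 1.29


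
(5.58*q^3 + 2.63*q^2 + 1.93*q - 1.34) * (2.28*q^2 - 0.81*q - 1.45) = 12.7224*q^5 + 1.4766*q^4 - 5.8209*q^3 - 8.432*q^2 - 1.7131*q + 1.943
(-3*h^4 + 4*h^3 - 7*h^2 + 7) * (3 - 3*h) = 9*h^5 - 21*h^4 + 33*h^3 - 21*h^2 - 21*h + 21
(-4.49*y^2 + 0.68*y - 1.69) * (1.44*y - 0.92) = -6.4656*y^3 + 5.11*y^2 - 3.0592*y + 1.5548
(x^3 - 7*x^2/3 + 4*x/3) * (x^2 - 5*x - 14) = x^5 - 22*x^4/3 - x^3 + 26*x^2 - 56*x/3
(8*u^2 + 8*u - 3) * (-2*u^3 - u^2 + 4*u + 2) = -16*u^5 - 24*u^4 + 30*u^3 + 51*u^2 + 4*u - 6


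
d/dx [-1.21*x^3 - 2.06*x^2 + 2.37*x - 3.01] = -3.63*x^2 - 4.12*x + 2.37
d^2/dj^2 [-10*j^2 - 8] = -20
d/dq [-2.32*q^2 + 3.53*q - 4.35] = 3.53 - 4.64*q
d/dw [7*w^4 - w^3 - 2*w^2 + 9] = w*(28*w^2 - 3*w - 4)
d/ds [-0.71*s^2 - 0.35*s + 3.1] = -1.42*s - 0.35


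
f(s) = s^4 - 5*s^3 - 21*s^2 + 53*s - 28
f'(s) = 4*s^3 - 15*s^2 - 42*s + 53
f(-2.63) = -173.84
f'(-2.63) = -13.06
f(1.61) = -11.25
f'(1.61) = -36.81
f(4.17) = -232.34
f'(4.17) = -92.93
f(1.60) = -10.89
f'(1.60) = -36.22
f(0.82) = -0.97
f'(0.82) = 10.68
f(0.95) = -0.07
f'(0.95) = 2.99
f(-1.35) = -122.20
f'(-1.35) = 72.52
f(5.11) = -290.85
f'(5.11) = -19.57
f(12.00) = 9680.00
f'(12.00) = 4301.00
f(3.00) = -112.00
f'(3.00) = -100.00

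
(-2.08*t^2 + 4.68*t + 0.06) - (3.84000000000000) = -2.08*t^2 + 4.68*t - 3.78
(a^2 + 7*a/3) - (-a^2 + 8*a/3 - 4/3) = 2*a^2 - a/3 + 4/3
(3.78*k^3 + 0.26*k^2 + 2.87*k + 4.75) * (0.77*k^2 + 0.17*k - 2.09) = 2.9106*k^5 + 0.8428*k^4 - 5.6461*k^3 + 3.602*k^2 - 5.1908*k - 9.9275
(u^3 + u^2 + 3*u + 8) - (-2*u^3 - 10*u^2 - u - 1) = 3*u^3 + 11*u^2 + 4*u + 9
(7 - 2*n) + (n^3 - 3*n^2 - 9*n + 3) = n^3 - 3*n^2 - 11*n + 10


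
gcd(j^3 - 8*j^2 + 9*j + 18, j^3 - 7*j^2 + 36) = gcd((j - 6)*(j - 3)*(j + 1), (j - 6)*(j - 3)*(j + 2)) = j^2 - 9*j + 18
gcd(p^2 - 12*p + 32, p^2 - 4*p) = p - 4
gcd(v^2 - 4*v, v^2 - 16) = v - 4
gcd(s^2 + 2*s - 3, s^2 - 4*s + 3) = s - 1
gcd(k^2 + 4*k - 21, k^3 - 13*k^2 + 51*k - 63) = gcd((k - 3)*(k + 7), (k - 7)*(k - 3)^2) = k - 3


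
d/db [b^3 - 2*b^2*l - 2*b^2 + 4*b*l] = 3*b^2 - 4*b*l - 4*b + 4*l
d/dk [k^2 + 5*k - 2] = 2*k + 5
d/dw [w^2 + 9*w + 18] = 2*w + 9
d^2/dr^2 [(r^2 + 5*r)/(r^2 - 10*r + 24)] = 6*(5*r^3 - 24*r^2 - 120*r + 592)/(r^6 - 30*r^5 + 372*r^4 - 2440*r^3 + 8928*r^2 - 17280*r + 13824)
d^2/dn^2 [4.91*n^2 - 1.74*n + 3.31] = 9.82000000000000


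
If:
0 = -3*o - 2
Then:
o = -2/3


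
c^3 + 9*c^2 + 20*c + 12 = (c + 1)*(c + 2)*(c + 6)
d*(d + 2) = d^2 + 2*d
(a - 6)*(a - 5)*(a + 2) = a^3 - 9*a^2 + 8*a + 60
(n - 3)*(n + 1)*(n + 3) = n^3 + n^2 - 9*n - 9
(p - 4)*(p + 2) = p^2 - 2*p - 8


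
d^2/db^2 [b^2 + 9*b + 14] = 2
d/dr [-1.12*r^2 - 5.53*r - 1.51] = -2.24*r - 5.53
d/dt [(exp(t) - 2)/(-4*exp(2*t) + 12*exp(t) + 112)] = ((exp(t) - 2)*(2*exp(t) - 3) - exp(2*t) + 3*exp(t) + 28)*exp(t)/(4*(-exp(2*t) + 3*exp(t) + 28)^2)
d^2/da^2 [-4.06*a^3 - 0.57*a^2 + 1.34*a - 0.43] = -24.36*a - 1.14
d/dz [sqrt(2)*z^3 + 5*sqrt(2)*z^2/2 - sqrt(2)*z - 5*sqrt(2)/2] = sqrt(2)*(3*z^2 + 5*z - 1)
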